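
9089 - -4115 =13204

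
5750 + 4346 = 10096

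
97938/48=16323/8 = 2040.38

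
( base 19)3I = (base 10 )75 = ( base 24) 33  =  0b1001011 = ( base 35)25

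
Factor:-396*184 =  - 2^5*3^2 * 11^1*23^1 = -72864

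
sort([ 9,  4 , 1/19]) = [1/19,4,9 ] 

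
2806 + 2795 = 5601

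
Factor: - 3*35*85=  - 3^1*5^2*7^1*17^1 = - 8925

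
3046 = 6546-3500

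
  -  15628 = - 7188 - 8440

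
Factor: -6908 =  - 2^2*11^1*157^1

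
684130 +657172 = 1341302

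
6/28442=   3/14221 = 0.00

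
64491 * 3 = 193473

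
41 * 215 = 8815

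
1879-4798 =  - 2919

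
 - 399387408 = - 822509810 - -423122402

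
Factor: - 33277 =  - 107^1 * 311^1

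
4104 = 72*57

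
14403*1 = 14403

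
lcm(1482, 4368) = 82992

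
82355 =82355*1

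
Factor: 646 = 2^1  *17^1*19^1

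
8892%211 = 30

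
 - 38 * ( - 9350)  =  355300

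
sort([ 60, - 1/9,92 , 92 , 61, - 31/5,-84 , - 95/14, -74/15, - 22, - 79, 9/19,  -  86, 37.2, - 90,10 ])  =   [ -90,  -  86, - 84,-79, - 22 ,  -  95/14, - 31/5,-74/15, - 1/9,  9/19,10,  37.2, 60, 61, 92, 92]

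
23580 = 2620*9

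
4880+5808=10688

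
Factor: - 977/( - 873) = 3^( - 2)*97^(-1)*977^1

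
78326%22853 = 9767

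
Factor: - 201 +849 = 2^3*3^4 = 648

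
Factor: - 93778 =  - 2^1*46889^1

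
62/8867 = 62/8867 = 0.01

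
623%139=67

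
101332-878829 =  - 777497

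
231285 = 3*77095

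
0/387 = 0 = 0.00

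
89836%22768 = 21532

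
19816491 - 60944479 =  - 41127988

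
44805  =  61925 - 17120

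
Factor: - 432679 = - 13^1*83^1*401^1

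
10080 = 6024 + 4056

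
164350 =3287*50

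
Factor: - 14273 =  - 7^1* 2039^1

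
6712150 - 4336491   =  2375659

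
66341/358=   185 + 111/358 =185.31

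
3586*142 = 509212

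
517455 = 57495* 9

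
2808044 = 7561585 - 4753541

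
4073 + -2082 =1991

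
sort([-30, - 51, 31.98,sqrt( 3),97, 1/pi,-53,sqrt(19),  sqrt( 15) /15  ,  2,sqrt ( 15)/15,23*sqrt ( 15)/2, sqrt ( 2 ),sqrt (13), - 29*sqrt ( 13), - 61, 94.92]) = [ - 29*sqrt( 13 ),- 61, - 53, - 51, - 30,sqrt ( 15)/15,  sqrt( 15)/15,1/pi,sqrt(2 ),sqrt ( 3 ), 2,sqrt( 13 ),sqrt(19),  31.98,23*sqrt(15)/2,94.92,97 ]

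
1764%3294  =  1764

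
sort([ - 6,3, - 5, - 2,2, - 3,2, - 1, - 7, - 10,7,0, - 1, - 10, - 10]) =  [  -  10,  -  10, - 10, - 7,-6, - 5 ,-3, - 2, -1,- 1,0,2,2, 3, 7]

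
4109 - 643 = 3466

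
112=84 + 28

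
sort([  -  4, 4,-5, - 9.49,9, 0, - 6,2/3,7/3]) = [ - 9.49 , - 6, - 5, - 4,0,2/3, 7/3,4, 9 ] 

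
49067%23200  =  2667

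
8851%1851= 1447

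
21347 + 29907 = 51254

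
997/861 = 1+136/861 = 1.16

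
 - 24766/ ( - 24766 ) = 1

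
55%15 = 10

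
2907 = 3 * 969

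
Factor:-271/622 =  - 2^( - 1 )*271^1*311^( - 1)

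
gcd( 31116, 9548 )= 4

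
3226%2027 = 1199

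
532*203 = 107996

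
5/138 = 5/138 = 0.04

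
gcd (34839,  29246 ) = 7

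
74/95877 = 74/95877 =0.00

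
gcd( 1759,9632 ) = 1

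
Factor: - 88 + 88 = 0^1 = 0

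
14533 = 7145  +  7388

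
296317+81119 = 377436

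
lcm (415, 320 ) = 26560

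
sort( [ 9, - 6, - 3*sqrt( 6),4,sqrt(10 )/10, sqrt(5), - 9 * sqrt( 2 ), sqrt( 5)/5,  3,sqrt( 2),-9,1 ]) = [- 9  *sqrt(2), - 9, - 3*sqrt( 6), - 6,sqrt( 10 ) /10, sqrt( 5)/5, 1, sqrt( 2 ), sqrt( 5),3,4,9 ]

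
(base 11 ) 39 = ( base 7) 60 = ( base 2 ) 101010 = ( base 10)42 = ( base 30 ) 1c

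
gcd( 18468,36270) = 18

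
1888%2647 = 1888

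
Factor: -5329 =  - 73^2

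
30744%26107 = 4637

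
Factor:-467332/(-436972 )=116833/109243= 29^(-1)*3767^(-1)*116833^1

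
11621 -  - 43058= 54679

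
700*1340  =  938000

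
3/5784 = 1/1928=0.00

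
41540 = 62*670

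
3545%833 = 213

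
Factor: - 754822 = - 2^1  *43^1*67^1*131^1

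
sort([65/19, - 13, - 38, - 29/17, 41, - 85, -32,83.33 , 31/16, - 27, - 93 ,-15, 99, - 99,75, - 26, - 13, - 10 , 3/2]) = [ - 99,-93,-85, - 38, - 32,-27,-26, - 15, - 13,- 13, - 10, - 29/17 , 3/2,  31/16,65/19, 41,  75, 83.33 , 99] 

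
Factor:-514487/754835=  -5^(  -  1 )*23^1*22369^1*150967^( - 1 )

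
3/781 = 3/781=0.00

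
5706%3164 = 2542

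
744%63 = 51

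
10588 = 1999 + 8589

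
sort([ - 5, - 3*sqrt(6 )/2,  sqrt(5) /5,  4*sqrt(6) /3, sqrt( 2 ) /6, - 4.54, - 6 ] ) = [-6, - 5,  -  4.54,- 3*sqrt(6)/2,sqrt ( 2)/6,sqrt ( 5)/5, 4*sqrt( 6)/3]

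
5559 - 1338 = 4221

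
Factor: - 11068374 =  - 2^1*3^1*19^1 * 79^1*  1229^1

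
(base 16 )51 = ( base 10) 81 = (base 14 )5b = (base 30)2L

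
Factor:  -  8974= -2^1*7^1*641^1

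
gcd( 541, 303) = 1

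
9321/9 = 1035 + 2/3 = 1035.67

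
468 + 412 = 880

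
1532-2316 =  - 784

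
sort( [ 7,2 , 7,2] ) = [2,  2,7, 7]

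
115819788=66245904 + 49573884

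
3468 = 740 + 2728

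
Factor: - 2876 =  - 2^2 * 719^1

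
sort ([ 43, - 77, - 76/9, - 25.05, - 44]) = [  -  77 , - 44, - 25.05, - 76/9,43] 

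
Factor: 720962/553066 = 360481/276533 = 11^1*43^( - 1) * 59^ ( - 1 )*109^ ( - 1)*32771^1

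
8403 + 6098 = 14501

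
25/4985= 5/997=0.01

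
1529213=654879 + 874334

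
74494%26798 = 20898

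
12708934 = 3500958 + 9207976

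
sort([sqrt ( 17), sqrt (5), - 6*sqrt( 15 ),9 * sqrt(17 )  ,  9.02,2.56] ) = [ - 6*sqrt( 15 ), sqrt(5 ), 2.56,sqrt (17 ) , 9.02,  9*sqrt(17)]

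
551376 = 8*68922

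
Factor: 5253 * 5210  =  27368130 =2^1 * 3^1 * 5^1*17^1*103^1*521^1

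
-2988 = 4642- 7630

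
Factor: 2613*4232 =2^3*3^1*13^1*23^2*67^1 = 11058216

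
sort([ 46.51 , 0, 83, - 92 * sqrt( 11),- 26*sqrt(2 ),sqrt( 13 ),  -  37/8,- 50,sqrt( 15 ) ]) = [ -92*sqrt(11 ), -50, - 26* sqrt( 2), - 37/8 , 0,sqrt( 13) , sqrt( 15 ),46.51,83 ] 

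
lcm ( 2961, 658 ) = 5922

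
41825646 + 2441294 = 44266940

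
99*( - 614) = - 60786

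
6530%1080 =50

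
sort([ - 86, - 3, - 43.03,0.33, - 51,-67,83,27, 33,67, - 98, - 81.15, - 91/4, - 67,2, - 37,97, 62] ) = [- 98, - 86, - 81.15,-67, -67, - 51, - 43.03, - 37,-91/4, - 3,0.33, 2,27,33, 62,67,83, 97]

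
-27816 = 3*( - 9272)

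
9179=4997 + 4182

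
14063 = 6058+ 8005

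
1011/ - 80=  - 1011/80 = - 12.64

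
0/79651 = 0= 0.00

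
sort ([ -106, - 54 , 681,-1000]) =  [  -  1000, - 106, - 54, 681]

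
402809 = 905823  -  503014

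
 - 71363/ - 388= 183 + 359/388 = 183.93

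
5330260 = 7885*676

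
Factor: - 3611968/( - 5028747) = 2^6*3^ (- 1)*  59^( -1)*28411^(- 1) * 56437^1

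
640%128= 0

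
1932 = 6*322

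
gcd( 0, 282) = 282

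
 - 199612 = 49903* ( - 4 ) 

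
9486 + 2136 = 11622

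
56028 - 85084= - 29056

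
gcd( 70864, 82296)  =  8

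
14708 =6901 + 7807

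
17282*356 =6152392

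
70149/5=14029 + 4/5 = 14029.80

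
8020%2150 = 1570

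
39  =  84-45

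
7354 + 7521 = 14875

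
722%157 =94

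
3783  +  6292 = 10075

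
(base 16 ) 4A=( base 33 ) 28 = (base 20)3e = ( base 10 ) 74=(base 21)3b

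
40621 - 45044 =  - 4423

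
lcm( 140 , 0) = 0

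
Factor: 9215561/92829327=3^( - 1)*139^1*167^1*397^1*30943109^( - 1)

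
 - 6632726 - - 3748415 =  - 2884311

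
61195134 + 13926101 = 75121235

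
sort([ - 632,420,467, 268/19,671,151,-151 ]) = [ - 632, - 151  ,  268/19, 151, 420,467,671] 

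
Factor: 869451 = 3^1*11^1*26347^1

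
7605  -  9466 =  - 1861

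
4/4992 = 1/1248 = 0.00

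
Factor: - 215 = -5^1 *43^1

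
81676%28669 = 24338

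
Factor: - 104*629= - 65416=- 2^3*13^1 * 17^1  *37^1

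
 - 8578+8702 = 124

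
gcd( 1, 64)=1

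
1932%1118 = 814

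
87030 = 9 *9670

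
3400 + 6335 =9735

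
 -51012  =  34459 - 85471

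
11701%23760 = 11701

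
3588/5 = 3588/5 = 717.60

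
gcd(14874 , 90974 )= 2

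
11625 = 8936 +2689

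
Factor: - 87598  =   - 2^1*7^1*6257^1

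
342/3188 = 171/1594 = 0.11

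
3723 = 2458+1265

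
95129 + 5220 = 100349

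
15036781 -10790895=4245886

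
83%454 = 83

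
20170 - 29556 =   -  9386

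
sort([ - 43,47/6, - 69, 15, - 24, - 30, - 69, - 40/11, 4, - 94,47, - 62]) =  [ - 94,  -  69, - 69, - 62 , - 43 , - 30, - 24, - 40/11,  4, 47/6,15,47] 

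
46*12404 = 570584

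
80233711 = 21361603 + 58872108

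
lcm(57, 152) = 456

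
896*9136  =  8185856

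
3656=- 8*( - 457)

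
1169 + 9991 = 11160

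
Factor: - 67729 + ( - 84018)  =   - 43^1*3529^1 = - 151747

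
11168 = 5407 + 5761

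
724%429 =295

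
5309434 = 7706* 689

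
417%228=189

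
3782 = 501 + 3281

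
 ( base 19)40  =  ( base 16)4C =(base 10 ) 76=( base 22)3a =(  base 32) 2C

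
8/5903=8/5903 = 0.00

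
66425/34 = 1953 + 23/34 = 1953.68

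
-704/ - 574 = 1 + 65/287 = 1.23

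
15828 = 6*2638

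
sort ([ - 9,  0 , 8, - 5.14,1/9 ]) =[ - 9,-5.14,0,1/9,8]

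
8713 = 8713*1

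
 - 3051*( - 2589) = 7899039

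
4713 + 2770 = 7483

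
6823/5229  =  6823/5229= 1.30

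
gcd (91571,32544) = 1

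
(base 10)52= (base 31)1l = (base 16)34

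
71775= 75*957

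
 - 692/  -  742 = 346/371 = 0.93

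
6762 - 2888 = 3874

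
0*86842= 0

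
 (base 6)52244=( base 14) 27ac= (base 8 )15544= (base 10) 7012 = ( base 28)8QC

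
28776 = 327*88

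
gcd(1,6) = 1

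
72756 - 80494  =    -  7738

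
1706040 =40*42651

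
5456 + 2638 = 8094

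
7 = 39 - 32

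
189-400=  - 211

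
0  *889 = 0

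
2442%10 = 2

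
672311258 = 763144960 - 90833702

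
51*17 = 867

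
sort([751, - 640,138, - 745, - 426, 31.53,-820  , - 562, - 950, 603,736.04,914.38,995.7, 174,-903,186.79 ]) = [-950, - 903, - 820, - 745,  -  640 , - 562, - 426, 31.53,138, 174,186.79,603,736.04,751, 914.38, 995.7]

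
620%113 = 55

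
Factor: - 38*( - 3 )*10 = 1140 = 2^2*3^1*5^1* 19^1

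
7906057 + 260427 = 8166484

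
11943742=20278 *589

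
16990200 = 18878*900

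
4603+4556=9159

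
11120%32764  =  11120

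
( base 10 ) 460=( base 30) fa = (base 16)1cc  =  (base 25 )IA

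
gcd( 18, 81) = 9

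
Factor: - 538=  - 2^1* 269^1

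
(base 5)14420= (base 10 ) 1235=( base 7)3413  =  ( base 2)10011010011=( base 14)643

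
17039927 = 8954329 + 8085598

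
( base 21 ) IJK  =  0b10000010100101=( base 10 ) 8357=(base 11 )6308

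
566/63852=283/31926 = 0.01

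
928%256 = 160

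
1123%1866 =1123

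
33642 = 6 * 5607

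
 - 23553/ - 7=3364 + 5/7 = 3364.71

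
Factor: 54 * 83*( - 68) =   -  304776 = - 2^3 * 3^3*17^1*83^1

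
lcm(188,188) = 188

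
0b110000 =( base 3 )1210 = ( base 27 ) 1l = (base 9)53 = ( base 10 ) 48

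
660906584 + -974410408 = -313503824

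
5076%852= 816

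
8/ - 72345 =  - 1 + 72337/72345 = - 0.00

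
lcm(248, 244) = 15128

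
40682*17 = 691594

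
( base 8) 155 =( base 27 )41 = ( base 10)109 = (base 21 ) 54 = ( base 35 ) 34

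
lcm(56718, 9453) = 56718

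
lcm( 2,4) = 4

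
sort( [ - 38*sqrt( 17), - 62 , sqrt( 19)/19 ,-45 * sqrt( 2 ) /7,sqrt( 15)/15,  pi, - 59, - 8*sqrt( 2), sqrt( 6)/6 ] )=[-38*sqrt( 17 ), - 62, - 59,  -  8*sqrt( 2), - 45*sqrt ( 2)/7,sqrt( 19)/19,sqrt(15 ) /15,sqrt(6) /6, pi ] 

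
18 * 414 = 7452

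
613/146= 613/146=4.20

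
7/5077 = 7/5077 = 0.00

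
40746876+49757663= 90504539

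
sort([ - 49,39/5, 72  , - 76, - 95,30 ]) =[  -  95, -76, - 49, 39/5, 30, 72] 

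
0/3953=0= 0.00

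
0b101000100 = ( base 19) H1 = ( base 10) 324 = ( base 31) AE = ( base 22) EG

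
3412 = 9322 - 5910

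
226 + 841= 1067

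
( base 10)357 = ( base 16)165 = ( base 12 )259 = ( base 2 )101100101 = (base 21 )H0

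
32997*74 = 2441778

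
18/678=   3/113 = 0.03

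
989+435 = 1424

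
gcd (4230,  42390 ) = 90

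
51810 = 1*51810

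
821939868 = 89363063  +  732576805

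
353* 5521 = 1948913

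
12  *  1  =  12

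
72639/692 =72639/692 =104.97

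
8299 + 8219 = 16518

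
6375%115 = 50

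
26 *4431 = 115206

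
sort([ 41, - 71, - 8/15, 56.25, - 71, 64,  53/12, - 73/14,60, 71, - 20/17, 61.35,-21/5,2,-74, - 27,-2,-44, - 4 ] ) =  [-74, - 71, - 71 , - 44,  -  27, - 73/14,  -  21/5,  -  4, - 2,-20/17, - 8/15,2, 53/12,41,56.25, 60, 61.35, 64, 71] 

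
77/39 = 77/39=1.97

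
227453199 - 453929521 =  - 226476322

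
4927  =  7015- 2088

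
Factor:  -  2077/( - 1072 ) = 31/16 = 2^( - 4)*31^1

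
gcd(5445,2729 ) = 1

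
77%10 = 7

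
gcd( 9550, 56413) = 1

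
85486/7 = 12212 + 2/7=12212.29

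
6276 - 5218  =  1058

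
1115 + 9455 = 10570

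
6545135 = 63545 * 103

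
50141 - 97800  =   - 47659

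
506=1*506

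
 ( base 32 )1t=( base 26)29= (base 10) 61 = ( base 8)75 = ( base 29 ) 23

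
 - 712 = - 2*356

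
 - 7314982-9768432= - 17083414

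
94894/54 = 1757 + 8/27 = 1757.30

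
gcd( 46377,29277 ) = 9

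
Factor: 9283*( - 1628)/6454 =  - 2^1*7^( - 1) * 11^1*37^1 * 461^( - 1)*9283^1   =  - 7556362/3227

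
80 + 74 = 154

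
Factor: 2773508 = 2^2*31^1 * 22367^1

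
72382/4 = 18095 + 1/2=18095.50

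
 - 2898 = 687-3585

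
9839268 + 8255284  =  18094552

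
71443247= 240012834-168569587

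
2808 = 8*351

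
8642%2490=1172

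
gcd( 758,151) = 1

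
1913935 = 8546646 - 6632711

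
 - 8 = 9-17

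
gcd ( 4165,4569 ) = 1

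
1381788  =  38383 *36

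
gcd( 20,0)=20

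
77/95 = 77/95 =0.81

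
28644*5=143220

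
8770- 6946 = 1824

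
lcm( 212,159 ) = 636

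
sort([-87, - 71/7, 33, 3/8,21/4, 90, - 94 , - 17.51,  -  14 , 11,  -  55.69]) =[-94, -87, - 55.69, - 17.51,- 14, - 71/7,3/8, 21/4,11 , 33,90]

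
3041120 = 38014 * 80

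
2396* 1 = 2396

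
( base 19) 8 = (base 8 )10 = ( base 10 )8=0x8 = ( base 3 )22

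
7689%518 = 437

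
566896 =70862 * 8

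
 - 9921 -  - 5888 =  - 4033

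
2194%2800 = 2194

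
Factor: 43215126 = 2^1*3^1*1453^1*4957^1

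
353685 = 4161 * 85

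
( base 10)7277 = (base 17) 1831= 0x1c6d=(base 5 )213102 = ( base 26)ajn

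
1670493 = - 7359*( -227 ) 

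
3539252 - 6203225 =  - 2663973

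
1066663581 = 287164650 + 779498931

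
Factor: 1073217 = 3^1* 357739^1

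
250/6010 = 25/601  =  0.04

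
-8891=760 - 9651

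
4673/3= 1557+ 2/3 = 1557.67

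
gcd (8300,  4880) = 20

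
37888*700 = 26521600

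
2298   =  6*383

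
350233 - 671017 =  - 320784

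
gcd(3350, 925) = 25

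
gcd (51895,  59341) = 1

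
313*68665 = 21492145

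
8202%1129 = 299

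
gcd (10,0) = 10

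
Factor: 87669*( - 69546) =- 6097028274=-2^1  *  3^4*17^1 * 67^1*173^1*191^1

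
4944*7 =34608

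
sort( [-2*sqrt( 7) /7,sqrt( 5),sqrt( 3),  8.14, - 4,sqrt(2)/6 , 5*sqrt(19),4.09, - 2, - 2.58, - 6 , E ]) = [ - 6, - 4, - 2.58,-2, - 2*sqrt ( 7)/7,sqrt( 2 )/6,sqrt( 3 ), sqrt(5),E,4.09, 8.14,5 * sqrt( 19)] 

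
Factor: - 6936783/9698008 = - 2^(- 3)*3^1*7^2*47189^1*1212251^( - 1 ) 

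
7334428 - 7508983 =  -174555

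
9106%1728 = 466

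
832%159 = 37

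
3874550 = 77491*50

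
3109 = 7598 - 4489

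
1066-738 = 328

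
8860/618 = 4430/309 = 14.34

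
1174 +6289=7463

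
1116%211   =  61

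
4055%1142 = 629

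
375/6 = 125/2 = 62.50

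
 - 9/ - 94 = 9/94 = 0.10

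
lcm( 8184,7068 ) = 155496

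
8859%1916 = 1195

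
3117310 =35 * 89066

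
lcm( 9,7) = 63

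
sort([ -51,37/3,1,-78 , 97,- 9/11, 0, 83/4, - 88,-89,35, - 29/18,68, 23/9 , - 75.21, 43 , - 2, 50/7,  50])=[-89,  -  88, - 78, - 75.21, - 51, - 2, - 29/18 , - 9/11, 0,  1, 23/9, 50/7, 37/3,83/4 , 35, 43,50, 68,97]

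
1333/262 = 1333/262 = 5.09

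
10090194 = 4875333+5214861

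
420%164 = 92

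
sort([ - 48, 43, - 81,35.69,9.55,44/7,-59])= [-81, - 59, - 48, 44/7 , 9.55,35.69,43]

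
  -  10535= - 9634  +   - 901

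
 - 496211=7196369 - 7692580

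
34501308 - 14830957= 19670351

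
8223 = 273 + 7950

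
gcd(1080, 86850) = 90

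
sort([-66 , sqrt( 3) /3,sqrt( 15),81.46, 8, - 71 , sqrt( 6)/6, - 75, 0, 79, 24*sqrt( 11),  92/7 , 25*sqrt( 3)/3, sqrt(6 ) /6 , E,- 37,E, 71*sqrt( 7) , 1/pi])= [  -  75, -71,-66, -37 , 0,1/pi,sqrt( 6)/6,sqrt( 6 )/6,sqrt(3) /3,E, E, sqrt (15), 8,92/7, 25* sqrt( 3)/3,79, 24*sqrt( 11),81.46 , 71*sqrt( 7) ]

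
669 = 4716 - 4047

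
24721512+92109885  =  116831397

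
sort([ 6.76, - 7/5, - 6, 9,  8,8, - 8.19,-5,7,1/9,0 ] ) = [-8.19, - 6,-5, - 7/5, 0,1/9,6.76, 7, 8, 8,9]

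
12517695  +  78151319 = 90669014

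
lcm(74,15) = 1110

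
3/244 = 3/244 =0.01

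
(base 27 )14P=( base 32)QU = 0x35E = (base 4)31132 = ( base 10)862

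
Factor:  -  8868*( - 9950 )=2^3 * 3^1*5^2*199^1*739^1=   88236600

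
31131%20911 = 10220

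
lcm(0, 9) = 0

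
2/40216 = 1/20108 = 0.00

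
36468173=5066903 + 31401270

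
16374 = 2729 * 6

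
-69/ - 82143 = 23/27381 = 0.00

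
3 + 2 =5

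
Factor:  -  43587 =-3^2  *29^1 * 167^1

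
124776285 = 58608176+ 66168109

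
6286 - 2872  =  3414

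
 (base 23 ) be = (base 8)413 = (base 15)12c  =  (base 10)267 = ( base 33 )83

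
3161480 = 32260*98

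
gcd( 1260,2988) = 36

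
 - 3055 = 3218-6273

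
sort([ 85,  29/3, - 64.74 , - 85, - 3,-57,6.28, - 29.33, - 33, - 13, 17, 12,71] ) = [ - 85,  -  64.74,  -  57, - 33 , - 29.33, - 13, - 3, 6.28,29/3, 12,17,  71,85 ] 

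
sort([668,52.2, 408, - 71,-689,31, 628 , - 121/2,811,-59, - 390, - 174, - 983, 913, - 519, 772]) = [-983, - 689, - 519,-390, - 174, - 71 ,  -  121/2, - 59,31,52.2, 408, 628, 668,  772 , 811,913]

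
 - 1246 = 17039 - 18285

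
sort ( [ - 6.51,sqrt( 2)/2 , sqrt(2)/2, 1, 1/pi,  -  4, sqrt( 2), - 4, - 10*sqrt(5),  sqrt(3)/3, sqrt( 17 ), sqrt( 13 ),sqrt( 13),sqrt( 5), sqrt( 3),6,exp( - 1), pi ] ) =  [ - 10*sqrt(5), - 6.51,-4, - 4, 1/pi,exp( - 1),  sqrt (3)/3, sqrt ( 2)/2,sqrt( 2 ) /2, 1, sqrt(2),  sqrt(3), sqrt( 5), pi, sqrt(13 ), sqrt( 13), sqrt(17 ),  6]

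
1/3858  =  1/3858 = 0.00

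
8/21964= 2/5491 = 0.00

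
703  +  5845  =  6548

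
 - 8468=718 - 9186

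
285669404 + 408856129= 694525533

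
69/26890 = 69/26890 = 0.00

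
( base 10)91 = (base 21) 47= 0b1011011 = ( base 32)2r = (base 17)56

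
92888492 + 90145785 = 183034277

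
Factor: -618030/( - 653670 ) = 763/807 = 3^( - 1)*7^1*109^1 *269^(- 1) 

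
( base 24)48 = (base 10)104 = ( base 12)88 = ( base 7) 206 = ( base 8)150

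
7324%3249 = 826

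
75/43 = 75/43= 1.74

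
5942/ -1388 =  - 2971/694 = - 4.28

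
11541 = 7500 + 4041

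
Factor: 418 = 2^1*11^1*19^1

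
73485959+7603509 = 81089468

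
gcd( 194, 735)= 1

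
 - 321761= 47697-369458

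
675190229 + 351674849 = 1026865078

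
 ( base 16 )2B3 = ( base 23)171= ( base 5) 10231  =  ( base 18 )227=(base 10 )691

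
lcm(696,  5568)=5568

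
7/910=1/130=0.01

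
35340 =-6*( - 5890) 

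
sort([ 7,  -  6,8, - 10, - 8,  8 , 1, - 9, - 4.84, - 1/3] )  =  [ - 10, - 9,  -  8,-6,  -  4.84, - 1/3, 1,7,8,8] 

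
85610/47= 85610/47 = 1821.49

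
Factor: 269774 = 2^1*134887^1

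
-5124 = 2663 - 7787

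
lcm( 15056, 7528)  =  15056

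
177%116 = 61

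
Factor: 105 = 3^1*5^1*7^1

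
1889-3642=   -  1753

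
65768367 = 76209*863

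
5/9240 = 1/1848 = 0.00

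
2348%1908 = 440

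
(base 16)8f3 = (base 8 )4363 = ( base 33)23e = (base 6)14335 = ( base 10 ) 2291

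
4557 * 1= 4557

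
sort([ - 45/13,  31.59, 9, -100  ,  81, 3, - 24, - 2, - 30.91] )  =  [- 100,  -  30.91, - 24, - 45/13, - 2, 3, 9, 31.59,81]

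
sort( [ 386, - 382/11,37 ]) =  [  -  382/11,37 , 386 ]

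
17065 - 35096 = - 18031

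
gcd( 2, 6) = 2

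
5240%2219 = 802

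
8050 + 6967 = 15017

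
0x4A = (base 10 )74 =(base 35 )24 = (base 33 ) 28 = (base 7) 134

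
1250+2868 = 4118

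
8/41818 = 4/20909 = 0.00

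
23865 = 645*37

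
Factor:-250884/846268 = -3^3 * 23^1*83^(-1 )*101^1*2549^(-1)=-  62721/211567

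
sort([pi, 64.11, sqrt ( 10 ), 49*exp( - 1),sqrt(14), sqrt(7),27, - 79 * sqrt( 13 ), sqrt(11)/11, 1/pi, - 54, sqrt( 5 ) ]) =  [ - 79*sqrt(13),-54,sqrt( 11 ) /11,1/pi,sqrt(5 ),sqrt(7) , pi,sqrt(10 ), sqrt( 14 ),49*exp ( - 1 ),  27,64.11]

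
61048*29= 1770392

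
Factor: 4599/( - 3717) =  - 59^( - 1)*73^1 = - 73/59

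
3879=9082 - 5203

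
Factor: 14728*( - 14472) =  - 2^6 * 3^3*7^1*67^1*263^1 =- 213143616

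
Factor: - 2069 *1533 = - 3^1*7^1 * 73^1 * 2069^1 = -  3171777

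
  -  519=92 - 611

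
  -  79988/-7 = 79988/7 = 11426.86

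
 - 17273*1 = -17273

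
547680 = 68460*8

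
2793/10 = 279 + 3/10 = 279.30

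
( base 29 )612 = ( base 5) 130302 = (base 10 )5077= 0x13D5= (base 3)20222001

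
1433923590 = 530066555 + 903857035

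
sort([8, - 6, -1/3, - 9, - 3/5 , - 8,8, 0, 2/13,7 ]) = [ - 9, - 8,-6, - 3/5, - 1/3,  0,2/13,7,8,  8]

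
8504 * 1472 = 12517888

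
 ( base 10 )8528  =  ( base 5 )233103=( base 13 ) 3b60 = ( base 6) 103252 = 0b10000101010000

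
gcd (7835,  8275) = 5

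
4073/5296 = 4073/5296 = 0.77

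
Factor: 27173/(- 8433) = - 29/9  =  -3^( -2 )*29^1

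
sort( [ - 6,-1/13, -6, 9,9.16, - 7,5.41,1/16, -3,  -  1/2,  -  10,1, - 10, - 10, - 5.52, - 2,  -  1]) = [ - 10,-10, - 10, - 7, - 6, - 6, -5.52,  -  3,  -  2, - 1,  -  1/2, - 1/13,  1/16,1, 5.41,9,9.16 ]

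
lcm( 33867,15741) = 1117611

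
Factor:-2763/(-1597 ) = 3^2 * 307^1*1597^ (-1) 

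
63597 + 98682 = 162279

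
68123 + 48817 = 116940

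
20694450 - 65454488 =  -44760038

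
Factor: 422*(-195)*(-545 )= 2^1 * 3^1*5^2*13^1*109^1*211^1  =  44848050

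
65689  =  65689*1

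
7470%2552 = 2366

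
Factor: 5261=5261^1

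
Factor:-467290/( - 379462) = 415/337 = 5^1*83^1 * 337^ ( - 1)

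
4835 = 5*967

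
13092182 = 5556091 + 7536091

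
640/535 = 128/107=1.20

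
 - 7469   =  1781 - 9250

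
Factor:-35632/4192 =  - 17/2 = - 2^(  -  1)*17^1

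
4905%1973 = 959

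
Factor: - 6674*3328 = - 22211072  =  -2^9*13^1 * 47^1*71^1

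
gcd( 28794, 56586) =6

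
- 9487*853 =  - 8092411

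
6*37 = 222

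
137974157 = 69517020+68457137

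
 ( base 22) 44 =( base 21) 48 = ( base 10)92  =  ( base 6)232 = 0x5C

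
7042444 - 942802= 6099642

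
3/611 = 3/611= 0.00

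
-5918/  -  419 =5918/419 = 14.12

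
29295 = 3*9765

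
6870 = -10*( -687 )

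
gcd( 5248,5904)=656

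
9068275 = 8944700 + 123575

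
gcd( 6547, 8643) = 1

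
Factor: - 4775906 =- 2^1*  2387953^1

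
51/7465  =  51/7465  =  0.01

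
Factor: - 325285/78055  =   - 233^ ( - 1 )*971^1 = - 971/233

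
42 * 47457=1993194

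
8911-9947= -1036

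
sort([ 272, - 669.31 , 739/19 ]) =[-669.31,739/19, 272]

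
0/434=0 = 0.00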